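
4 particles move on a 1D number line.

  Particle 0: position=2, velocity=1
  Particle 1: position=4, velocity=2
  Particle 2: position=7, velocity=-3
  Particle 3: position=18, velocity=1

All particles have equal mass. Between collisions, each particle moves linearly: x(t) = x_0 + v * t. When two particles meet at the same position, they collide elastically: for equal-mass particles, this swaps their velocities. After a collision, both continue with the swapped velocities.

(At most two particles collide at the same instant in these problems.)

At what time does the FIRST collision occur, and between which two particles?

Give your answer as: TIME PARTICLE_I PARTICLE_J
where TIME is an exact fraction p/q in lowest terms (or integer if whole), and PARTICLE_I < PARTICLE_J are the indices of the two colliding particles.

Pair (0,1): pos 2,4 vel 1,2 -> not approaching (rel speed -1 <= 0)
Pair (1,2): pos 4,7 vel 2,-3 -> gap=3, closing at 5/unit, collide at t=3/5
Pair (2,3): pos 7,18 vel -3,1 -> not approaching (rel speed -4 <= 0)
Earliest collision: t=3/5 between 1 and 2

Answer: 3/5 1 2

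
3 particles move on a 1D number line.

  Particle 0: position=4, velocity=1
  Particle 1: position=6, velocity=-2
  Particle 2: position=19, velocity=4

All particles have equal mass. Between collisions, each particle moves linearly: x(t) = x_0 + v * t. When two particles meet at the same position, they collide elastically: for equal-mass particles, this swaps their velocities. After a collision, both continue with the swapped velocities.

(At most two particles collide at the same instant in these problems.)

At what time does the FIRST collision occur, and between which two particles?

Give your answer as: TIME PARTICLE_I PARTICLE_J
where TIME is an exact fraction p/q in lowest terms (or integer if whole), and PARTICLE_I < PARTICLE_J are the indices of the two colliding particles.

Pair (0,1): pos 4,6 vel 1,-2 -> gap=2, closing at 3/unit, collide at t=2/3
Pair (1,2): pos 6,19 vel -2,4 -> not approaching (rel speed -6 <= 0)
Earliest collision: t=2/3 between 0 and 1

Answer: 2/3 0 1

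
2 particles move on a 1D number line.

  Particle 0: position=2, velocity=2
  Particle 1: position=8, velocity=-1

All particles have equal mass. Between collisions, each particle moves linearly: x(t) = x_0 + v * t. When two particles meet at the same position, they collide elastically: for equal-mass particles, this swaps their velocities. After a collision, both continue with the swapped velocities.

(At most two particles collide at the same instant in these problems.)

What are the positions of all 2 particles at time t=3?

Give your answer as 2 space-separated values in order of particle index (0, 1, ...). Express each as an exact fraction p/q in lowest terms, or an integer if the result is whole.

Collision at t=2: particles 0 and 1 swap velocities; positions: p0=6 p1=6; velocities now: v0=-1 v1=2
Advance to t=3 (no further collisions before then); velocities: v0=-1 v1=2; positions = 5 8

Answer: 5 8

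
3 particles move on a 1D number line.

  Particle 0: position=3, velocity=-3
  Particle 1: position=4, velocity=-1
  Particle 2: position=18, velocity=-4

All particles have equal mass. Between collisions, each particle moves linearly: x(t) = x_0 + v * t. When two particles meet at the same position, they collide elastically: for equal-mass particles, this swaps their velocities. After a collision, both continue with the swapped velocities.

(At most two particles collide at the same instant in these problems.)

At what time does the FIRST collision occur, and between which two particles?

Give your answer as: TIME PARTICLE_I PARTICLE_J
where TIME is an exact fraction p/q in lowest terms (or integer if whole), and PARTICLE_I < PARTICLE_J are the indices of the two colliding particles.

Pair (0,1): pos 3,4 vel -3,-1 -> not approaching (rel speed -2 <= 0)
Pair (1,2): pos 4,18 vel -1,-4 -> gap=14, closing at 3/unit, collide at t=14/3
Earliest collision: t=14/3 between 1 and 2

Answer: 14/3 1 2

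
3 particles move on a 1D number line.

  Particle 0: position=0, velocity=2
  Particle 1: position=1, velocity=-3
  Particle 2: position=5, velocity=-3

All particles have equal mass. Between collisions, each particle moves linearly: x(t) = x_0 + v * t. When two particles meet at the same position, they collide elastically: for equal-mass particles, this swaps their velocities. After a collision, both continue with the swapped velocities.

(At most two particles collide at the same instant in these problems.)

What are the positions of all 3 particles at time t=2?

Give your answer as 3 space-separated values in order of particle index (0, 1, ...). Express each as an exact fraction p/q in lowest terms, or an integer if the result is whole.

Collision at t=1/5: particles 0 and 1 swap velocities; positions: p0=2/5 p1=2/5 p2=22/5; velocities now: v0=-3 v1=2 v2=-3
Collision at t=1: particles 1 and 2 swap velocities; positions: p0=-2 p1=2 p2=2; velocities now: v0=-3 v1=-3 v2=2
Advance to t=2 (no further collisions before then); velocities: v0=-3 v1=-3 v2=2; positions = -5 -1 4

Answer: -5 -1 4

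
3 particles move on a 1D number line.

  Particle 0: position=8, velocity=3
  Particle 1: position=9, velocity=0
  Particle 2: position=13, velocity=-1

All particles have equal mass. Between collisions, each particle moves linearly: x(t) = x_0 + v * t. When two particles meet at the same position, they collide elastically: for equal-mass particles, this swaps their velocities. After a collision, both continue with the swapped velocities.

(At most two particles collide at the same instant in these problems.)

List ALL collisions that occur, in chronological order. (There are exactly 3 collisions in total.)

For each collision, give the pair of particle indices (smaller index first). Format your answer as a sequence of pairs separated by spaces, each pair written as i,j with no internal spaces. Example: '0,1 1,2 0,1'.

Answer: 0,1 1,2 0,1

Derivation:
Collision at t=1/3: particles 0 and 1 swap velocities; positions: p0=9 p1=9 p2=38/3; velocities now: v0=0 v1=3 v2=-1
Collision at t=5/4: particles 1 and 2 swap velocities; positions: p0=9 p1=47/4 p2=47/4; velocities now: v0=0 v1=-1 v2=3
Collision at t=4: particles 0 and 1 swap velocities; positions: p0=9 p1=9 p2=20; velocities now: v0=-1 v1=0 v2=3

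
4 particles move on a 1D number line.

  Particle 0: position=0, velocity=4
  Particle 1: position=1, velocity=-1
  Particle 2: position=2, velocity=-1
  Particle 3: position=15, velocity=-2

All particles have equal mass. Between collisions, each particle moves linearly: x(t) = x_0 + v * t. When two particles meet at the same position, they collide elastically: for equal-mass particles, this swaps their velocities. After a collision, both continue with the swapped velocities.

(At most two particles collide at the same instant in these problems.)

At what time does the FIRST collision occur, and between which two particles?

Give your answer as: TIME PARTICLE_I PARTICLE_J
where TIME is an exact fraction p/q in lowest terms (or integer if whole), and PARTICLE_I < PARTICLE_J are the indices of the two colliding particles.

Pair (0,1): pos 0,1 vel 4,-1 -> gap=1, closing at 5/unit, collide at t=1/5
Pair (1,2): pos 1,2 vel -1,-1 -> not approaching (rel speed 0 <= 0)
Pair (2,3): pos 2,15 vel -1,-2 -> gap=13, closing at 1/unit, collide at t=13
Earliest collision: t=1/5 between 0 and 1

Answer: 1/5 0 1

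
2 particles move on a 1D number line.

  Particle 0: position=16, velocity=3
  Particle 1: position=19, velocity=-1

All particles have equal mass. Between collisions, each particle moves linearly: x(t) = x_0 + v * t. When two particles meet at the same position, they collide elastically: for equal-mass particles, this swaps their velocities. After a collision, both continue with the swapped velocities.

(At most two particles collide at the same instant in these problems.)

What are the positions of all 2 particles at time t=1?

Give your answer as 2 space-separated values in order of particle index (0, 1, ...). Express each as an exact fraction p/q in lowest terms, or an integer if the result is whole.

Collision at t=3/4: particles 0 and 1 swap velocities; positions: p0=73/4 p1=73/4; velocities now: v0=-1 v1=3
Advance to t=1 (no further collisions before then); velocities: v0=-1 v1=3; positions = 18 19

Answer: 18 19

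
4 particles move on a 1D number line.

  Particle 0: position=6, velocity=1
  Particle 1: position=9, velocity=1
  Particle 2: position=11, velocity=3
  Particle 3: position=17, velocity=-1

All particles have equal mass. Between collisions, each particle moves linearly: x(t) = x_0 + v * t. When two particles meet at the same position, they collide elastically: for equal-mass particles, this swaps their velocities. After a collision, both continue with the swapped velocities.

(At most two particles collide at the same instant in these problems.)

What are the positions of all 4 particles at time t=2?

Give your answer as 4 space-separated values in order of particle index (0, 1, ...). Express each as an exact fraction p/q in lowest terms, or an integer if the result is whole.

Collision at t=3/2: particles 2 and 3 swap velocities; positions: p0=15/2 p1=21/2 p2=31/2 p3=31/2; velocities now: v0=1 v1=1 v2=-1 v3=3
Advance to t=2 (no further collisions before then); velocities: v0=1 v1=1 v2=-1 v3=3; positions = 8 11 15 17

Answer: 8 11 15 17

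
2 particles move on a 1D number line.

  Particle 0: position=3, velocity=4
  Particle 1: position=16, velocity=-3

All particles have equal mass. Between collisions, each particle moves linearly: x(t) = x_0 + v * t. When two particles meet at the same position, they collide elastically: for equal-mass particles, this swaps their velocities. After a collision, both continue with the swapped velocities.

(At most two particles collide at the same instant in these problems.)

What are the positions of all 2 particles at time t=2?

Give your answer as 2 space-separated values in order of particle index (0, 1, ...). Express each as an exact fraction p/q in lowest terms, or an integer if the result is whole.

Collision at t=13/7: particles 0 and 1 swap velocities; positions: p0=73/7 p1=73/7; velocities now: v0=-3 v1=4
Advance to t=2 (no further collisions before then); velocities: v0=-3 v1=4; positions = 10 11

Answer: 10 11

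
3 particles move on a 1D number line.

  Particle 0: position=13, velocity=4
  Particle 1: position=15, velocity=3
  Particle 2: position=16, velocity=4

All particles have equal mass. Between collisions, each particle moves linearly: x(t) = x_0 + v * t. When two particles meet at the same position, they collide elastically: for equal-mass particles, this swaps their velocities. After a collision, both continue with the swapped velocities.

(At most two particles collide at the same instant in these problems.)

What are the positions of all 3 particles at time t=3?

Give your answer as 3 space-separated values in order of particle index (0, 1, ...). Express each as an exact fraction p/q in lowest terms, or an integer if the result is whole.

Answer: 24 25 28

Derivation:
Collision at t=2: particles 0 and 1 swap velocities; positions: p0=21 p1=21 p2=24; velocities now: v0=3 v1=4 v2=4
Advance to t=3 (no further collisions before then); velocities: v0=3 v1=4 v2=4; positions = 24 25 28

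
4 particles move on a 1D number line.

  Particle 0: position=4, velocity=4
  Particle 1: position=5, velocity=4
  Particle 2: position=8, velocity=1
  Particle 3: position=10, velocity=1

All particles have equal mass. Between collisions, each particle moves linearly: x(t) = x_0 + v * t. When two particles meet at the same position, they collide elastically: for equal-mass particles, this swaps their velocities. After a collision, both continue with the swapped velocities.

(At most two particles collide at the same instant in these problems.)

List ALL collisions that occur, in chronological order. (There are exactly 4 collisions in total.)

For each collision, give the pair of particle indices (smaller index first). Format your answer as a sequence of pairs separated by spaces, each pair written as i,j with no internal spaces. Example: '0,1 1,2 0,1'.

Collision at t=1: particles 1 and 2 swap velocities; positions: p0=8 p1=9 p2=9 p3=11; velocities now: v0=4 v1=1 v2=4 v3=1
Collision at t=4/3: particles 0 and 1 swap velocities; positions: p0=28/3 p1=28/3 p2=31/3 p3=34/3; velocities now: v0=1 v1=4 v2=4 v3=1
Collision at t=5/3: particles 2 and 3 swap velocities; positions: p0=29/3 p1=32/3 p2=35/3 p3=35/3; velocities now: v0=1 v1=4 v2=1 v3=4
Collision at t=2: particles 1 and 2 swap velocities; positions: p0=10 p1=12 p2=12 p3=13; velocities now: v0=1 v1=1 v2=4 v3=4

Answer: 1,2 0,1 2,3 1,2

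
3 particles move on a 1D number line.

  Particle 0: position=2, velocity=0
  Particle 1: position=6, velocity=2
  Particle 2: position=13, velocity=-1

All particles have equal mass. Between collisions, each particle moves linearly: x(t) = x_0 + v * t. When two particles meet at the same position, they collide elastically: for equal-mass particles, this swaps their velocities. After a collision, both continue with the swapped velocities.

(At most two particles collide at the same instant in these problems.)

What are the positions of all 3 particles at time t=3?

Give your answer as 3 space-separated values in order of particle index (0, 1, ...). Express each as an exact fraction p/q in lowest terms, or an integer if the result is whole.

Collision at t=7/3: particles 1 and 2 swap velocities; positions: p0=2 p1=32/3 p2=32/3; velocities now: v0=0 v1=-1 v2=2
Advance to t=3 (no further collisions before then); velocities: v0=0 v1=-1 v2=2; positions = 2 10 12

Answer: 2 10 12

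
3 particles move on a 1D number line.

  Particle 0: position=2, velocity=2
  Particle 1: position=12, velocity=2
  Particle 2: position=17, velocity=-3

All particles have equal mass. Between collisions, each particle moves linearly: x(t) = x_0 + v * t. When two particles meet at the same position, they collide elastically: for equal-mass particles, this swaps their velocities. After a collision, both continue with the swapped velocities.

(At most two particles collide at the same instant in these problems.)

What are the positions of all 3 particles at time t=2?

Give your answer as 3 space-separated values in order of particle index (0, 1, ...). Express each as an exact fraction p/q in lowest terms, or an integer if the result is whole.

Answer: 6 11 16

Derivation:
Collision at t=1: particles 1 and 2 swap velocities; positions: p0=4 p1=14 p2=14; velocities now: v0=2 v1=-3 v2=2
Advance to t=2 (no further collisions before then); velocities: v0=2 v1=-3 v2=2; positions = 6 11 16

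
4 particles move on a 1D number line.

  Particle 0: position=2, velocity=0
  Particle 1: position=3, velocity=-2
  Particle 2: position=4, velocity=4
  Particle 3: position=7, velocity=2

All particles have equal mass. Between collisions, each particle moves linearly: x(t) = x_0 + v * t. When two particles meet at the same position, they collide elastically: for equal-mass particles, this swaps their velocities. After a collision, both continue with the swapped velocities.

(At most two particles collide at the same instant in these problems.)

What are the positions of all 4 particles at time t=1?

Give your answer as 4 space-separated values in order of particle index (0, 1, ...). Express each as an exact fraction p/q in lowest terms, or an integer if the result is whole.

Answer: 1 2 8 9

Derivation:
Collision at t=1/2: particles 0 and 1 swap velocities; positions: p0=2 p1=2 p2=6 p3=8; velocities now: v0=-2 v1=0 v2=4 v3=2
Advance to t=1 (no further collisions before then); velocities: v0=-2 v1=0 v2=4 v3=2; positions = 1 2 8 9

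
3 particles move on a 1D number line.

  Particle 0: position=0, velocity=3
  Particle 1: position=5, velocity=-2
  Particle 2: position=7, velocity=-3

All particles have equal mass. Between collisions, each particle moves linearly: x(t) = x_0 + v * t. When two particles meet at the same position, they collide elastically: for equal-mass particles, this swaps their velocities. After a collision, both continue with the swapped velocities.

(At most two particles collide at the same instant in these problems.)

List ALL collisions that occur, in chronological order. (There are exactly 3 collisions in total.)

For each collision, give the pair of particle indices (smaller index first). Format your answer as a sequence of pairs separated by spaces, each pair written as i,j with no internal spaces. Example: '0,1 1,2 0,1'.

Collision at t=1: particles 0 and 1 swap velocities; positions: p0=3 p1=3 p2=4; velocities now: v0=-2 v1=3 v2=-3
Collision at t=7/6: particles 1 and 2 swap velocities; positions: p0=8/3 p1=7/2 p2=7/2; velocities now: v0=-2 v1=-3 v2=3
Collision at t=2: particles 0 and 1 swap velocities; positions: p0=1 p1=1 p2=6; velocities now: v0=-3 v1=-2 v2=3

Answer: 0,1 1,2 0,1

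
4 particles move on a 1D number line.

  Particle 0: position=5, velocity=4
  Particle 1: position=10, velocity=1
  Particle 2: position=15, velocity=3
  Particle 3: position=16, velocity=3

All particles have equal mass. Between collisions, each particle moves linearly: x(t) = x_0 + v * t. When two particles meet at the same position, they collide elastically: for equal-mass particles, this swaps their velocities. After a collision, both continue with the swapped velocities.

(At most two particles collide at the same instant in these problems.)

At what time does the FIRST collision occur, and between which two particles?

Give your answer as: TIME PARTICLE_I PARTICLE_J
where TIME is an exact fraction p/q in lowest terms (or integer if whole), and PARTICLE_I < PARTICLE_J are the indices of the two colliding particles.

Pair (0,1): pos 5,10 vel 4,1 -> gap=5, closing at 3/unit, collide at t=5/3
Pair (1,2): pos 10,15 vel 1,3 -> not approaching (rel speed -2 <= 0)
Pair (2,3): pos 15,16 vel 3,3 -> not approaching (rel speed 0 <= 0)
Earliest collision: t=5/3 between 0 and 1

Answer: 5/3 0 1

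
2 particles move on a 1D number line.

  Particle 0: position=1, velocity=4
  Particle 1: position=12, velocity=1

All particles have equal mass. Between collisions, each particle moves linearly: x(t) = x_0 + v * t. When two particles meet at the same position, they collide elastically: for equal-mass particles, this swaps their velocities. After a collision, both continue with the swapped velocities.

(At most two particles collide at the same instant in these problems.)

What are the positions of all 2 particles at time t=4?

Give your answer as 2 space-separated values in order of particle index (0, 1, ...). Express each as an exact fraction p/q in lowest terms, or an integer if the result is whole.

Answer: 16 17

Derivation:
Collision at t=11/3: particles 0 and 1 swap velocities; positions: p0=47/3 p1=47/3; velocities now: v0=1 v1=4
Advance to t=4 (no further collisions before then); velocities: v0=1 v1=4; positions = 16 17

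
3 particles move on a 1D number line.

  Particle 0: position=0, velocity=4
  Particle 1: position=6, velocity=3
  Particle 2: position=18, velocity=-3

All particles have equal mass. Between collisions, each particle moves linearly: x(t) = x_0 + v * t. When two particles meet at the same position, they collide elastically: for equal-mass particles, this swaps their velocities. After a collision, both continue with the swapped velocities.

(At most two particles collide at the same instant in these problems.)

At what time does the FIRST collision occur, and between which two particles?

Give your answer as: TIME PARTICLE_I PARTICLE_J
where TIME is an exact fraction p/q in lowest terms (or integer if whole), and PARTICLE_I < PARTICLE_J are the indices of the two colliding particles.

Answer: 2 1 2

Derivation:
Pair (0,1): pos 0,6 vel 4,3 -> gap=6, closing at 1/unit, collide at t=6
Pair (1,2): pos 6,18 vel 3,-3 -> gap=12, closing at 6/unit, collide at t=2
Earliest collision: t=2 between 1 and 2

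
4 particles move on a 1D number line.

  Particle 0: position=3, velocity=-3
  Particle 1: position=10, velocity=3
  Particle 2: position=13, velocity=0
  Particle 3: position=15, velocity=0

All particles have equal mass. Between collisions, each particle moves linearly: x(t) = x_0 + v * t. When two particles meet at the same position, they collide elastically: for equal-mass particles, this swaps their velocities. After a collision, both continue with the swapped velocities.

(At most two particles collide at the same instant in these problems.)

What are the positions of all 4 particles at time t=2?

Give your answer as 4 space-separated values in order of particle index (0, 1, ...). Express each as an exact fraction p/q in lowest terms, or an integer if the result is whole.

Answer: -3 13 15 16

Derivation:
Collision at t=1: particles 1 and 2 swap velocities; positions: p0=0 p1=13 p2=13 p3=15; velocities now: v0=-3 v1=0 v2=3 v3=0
Collision at t=5/3: particles 2 and 3 swap velocities; positions: p0=-2 p1=13 p2=15 p3=15; velocities now: v0=-3 v1=0 v2=0 v3=3
Advance to t=2 (no further collisions before then); velocities: v0=-3 v1=0 v2=0 v3=3; positions = -3 13 15 16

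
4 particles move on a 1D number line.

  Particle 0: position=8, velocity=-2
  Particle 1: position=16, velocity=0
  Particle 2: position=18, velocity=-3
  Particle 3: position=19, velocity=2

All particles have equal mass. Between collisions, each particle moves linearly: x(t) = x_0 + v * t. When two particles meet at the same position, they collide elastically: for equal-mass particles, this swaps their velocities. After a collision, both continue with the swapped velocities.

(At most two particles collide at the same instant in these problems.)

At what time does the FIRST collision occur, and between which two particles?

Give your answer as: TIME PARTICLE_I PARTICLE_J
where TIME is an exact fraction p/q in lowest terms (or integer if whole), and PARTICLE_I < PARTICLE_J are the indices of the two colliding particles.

Answer: 2/3 1 2

Derivation:
Pair (0,1): pos 8,16 vel -2,0 -> not approaching (rel speed -2 <= 0)
Pair (1,2): pos 16,18 vel 0,-3 -> gap=2, closing at 3/unit, collide at t=2/3
Pair (2,3): pos 18,19 vel -3,2 -> not approaching (rel speed -5 <= 0)
Earliest collision: t=2/3 between 1 and 2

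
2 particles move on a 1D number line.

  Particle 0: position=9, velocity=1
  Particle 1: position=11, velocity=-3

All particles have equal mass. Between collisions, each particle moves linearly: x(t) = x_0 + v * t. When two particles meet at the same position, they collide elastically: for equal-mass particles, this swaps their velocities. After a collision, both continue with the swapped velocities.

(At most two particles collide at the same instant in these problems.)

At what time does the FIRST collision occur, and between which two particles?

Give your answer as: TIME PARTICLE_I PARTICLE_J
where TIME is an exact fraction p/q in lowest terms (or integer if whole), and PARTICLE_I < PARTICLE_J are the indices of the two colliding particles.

Answer: 1/2 0 1

Derivation:
Pair (0,1): pos 9,11 vel 1,-3 -> gap=2, closing at 4/unit, collide at t=1/2
Earliest collision: t=1/2 between 0 and 1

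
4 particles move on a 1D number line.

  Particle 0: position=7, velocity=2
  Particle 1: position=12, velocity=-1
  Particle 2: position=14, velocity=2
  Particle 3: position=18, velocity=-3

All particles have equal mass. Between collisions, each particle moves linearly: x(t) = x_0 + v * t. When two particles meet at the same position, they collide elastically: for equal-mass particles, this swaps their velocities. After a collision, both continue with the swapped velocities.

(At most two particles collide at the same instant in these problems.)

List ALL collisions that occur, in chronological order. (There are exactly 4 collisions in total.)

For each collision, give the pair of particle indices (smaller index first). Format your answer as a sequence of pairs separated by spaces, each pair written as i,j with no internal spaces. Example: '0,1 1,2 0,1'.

Answer: 2,3 0,1 1,2 0,1

Derivation:
Collision at t=4/5: particles 2 and 3 swap velocities; positions: p0=43/5 p1=56/5 p2=78/5 p3=78/5; velocities now: v0=2 v1=-1 v2=-3 v3=2
Collision at t=5/3: particles 0 and 1 swap velocities; positions: p0=31/3 p1=31/3 p2=13 p3=52/3; velocities now: v0=-1 v1=2 v2=-3 v3=2
Collision at t=11/5: particles 1 and 2 swap velocities; positions: p0=49/5 p1=57/5 p2=57/5 p3=92/5; velocities now: v0=-1 v1=-3 v2=2 v3=2
Collision at t=3: particles 0 and 1 swap velocities; positions: p0=9 p1=9 p2=13 p3=20; velocities now: v0=-3 v1=-1 v2=2 v3=2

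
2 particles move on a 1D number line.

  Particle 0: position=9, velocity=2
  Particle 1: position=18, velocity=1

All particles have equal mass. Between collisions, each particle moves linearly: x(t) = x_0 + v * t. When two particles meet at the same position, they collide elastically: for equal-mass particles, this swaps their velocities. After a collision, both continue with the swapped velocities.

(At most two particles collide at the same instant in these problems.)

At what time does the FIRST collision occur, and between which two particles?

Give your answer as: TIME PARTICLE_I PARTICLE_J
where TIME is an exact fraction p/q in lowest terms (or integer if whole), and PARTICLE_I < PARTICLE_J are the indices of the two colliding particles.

Pair (0,1): pos 9,18 vel 2,1 -> gap=9, closing at 1/unit, collide at t=9
Earliest collision: t=9 between 0 and 1

Answer: 9 0 1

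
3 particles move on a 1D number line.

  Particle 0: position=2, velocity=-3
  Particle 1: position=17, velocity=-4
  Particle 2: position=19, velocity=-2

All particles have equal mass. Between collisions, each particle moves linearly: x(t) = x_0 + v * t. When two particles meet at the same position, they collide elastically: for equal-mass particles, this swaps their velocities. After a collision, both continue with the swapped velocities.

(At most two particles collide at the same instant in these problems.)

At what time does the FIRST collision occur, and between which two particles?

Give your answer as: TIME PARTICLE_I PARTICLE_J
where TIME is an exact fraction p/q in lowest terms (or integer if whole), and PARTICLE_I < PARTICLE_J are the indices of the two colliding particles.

Answer: 15 0 1

Derivation:
Pair (0,1): pos 2,17 vel -3,-4 -> gap=15, closing at 1/unit, collide at t=15
Pair (1,2): pos 17,19 vel -4,-2 -> not approaching (rel speed -2 <= 0)
Earliest collision: t=15 between 0 and 1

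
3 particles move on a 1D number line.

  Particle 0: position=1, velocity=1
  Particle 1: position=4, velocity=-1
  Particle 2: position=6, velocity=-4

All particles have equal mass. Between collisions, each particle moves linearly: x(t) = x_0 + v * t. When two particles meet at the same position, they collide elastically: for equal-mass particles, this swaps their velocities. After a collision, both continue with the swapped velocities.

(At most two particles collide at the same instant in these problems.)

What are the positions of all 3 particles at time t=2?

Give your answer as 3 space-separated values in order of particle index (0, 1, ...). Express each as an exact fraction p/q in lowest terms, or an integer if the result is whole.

Answer: -2 2 3

Derivation:
Collision at t=2/3: particles 1 and 2 swap velocities; positions: p0=5/3 p1=10/3 p2=10/3; velocities now: v0=1 v1=-4 v2=-1
Collision at t=1: particles 0 and 1 swap velocities; positions: p0=2 p1=2 p2=3; velocities now: v0=-4 v1=1 v2=-1
Collision at t=3/2: particles 1 and 2 swap velocities; positions: p0=0 p1=5/2 p2=5/2; velocities now: v0=-4 v1=-1 v2=1
Advance to t=2 (no further collisions before then); velocities: v0=-4 v1=-1 v2=1; positions = -2 2 3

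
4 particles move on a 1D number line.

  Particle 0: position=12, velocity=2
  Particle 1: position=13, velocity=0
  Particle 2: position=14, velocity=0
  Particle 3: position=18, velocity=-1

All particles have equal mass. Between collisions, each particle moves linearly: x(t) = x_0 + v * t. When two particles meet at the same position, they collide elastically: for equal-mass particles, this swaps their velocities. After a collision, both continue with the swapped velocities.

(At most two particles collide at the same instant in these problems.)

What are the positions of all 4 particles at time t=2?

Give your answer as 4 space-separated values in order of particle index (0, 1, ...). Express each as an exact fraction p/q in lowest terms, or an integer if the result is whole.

Answer: 13 14 16 16

Derivation:
Collision at t=1/2: particles 0 and 1 swap velocities; positions: p0=13 p1=13 p2=14 p3=35/2; velocities now: v0=0 v1=2 v2=0 v3=-1
Collision at t=1: particles 1 and 2 swap velocities; positions: p0=13 p1=14 p2=14 p3=17; velocities now: v0=0 v1=0 v2=2 v3=-1
Collision at t=2: particles 2 and 3 swap velocities; positions: p0=13 p1=14 p2=16 p3=16; velocities now: v0=0 v1=0 v2=-1 v3=2
Advance to t=2 (no further collisions before then); velocities: v0=0 v1=0 v2=-1 v3=2; positions = 13 14 16 16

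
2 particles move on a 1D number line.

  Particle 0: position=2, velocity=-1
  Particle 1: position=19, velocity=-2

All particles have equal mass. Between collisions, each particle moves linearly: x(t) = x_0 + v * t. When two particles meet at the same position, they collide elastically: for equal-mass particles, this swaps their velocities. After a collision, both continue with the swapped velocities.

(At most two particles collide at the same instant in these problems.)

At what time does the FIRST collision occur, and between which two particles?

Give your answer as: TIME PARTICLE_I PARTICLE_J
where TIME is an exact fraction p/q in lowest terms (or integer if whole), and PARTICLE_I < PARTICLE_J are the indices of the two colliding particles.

Pair (0,1): pos 2,19 vel -1,-2 -> gap=17, closing at 1/unit, collide at t=17
Earliest collision: t=17 between 0 and 1

Answer: 17 0 1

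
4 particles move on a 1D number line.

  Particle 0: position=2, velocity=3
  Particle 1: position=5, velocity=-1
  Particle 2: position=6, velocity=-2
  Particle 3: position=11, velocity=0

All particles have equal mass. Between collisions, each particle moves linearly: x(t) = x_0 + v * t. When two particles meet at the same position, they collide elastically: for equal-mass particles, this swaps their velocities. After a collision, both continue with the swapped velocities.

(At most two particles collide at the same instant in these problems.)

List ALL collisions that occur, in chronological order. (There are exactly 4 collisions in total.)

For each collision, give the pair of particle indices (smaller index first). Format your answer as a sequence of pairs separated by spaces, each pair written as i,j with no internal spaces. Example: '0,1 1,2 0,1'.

Answer: 0,1 1,2 0,1 2,3

Derivation:
Collision at t=3/4: particles 0 and 1 swap velocities; positions: p0=17/4 p1=17/4 p2=9/2 p3=11; velocities now: v0=-1 v1=3 v2=-2 v3=0
Collision at t=4/5: particles 1 and 2 swap velocities; positions: p0=21/5 p1=22/5 p2=22/5 p3=11; velocities now: v0=-1 v1=-2 v2=3 v3=0
Collision at t=1: particles 0 and 1 swap velocities; positions: p0=4 p1=4 p2=5 p3=11; velocities now: v0=-2 v1=-1 v2=3 v3=0
Collision at t=3: particles 2 and 3 swap velocities; positions: p0=0 p1=2 p2=11 p3=11; velocities now: v0=-2 v1=-1 v2=0 v3=3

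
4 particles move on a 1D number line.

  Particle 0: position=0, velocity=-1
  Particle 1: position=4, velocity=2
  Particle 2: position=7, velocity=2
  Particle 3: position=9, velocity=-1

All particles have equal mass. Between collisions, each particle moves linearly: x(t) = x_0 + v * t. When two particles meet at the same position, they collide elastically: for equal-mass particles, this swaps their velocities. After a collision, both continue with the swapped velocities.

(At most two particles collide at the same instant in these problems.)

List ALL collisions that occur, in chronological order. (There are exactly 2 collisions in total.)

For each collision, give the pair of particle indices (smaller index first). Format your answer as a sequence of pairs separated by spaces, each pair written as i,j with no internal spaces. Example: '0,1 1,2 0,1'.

Answer: 2,3 1,2

Derivation:
Collision at t=2/3: particles 2 and 3 swap velocities; positions: p0=-2/3 p1=16/3 p2=25/3 p3=25/3; velocities now: v0=-1 v1=2 v2=-1 v3=2
Collision at t=5/3: particles 1 and 2 swap velocities; positions: p0=-5/3 p1=22/3 p2=22/3 p3=31/3; velocities now: v0=-1 v1=-1 v2=2 v3=2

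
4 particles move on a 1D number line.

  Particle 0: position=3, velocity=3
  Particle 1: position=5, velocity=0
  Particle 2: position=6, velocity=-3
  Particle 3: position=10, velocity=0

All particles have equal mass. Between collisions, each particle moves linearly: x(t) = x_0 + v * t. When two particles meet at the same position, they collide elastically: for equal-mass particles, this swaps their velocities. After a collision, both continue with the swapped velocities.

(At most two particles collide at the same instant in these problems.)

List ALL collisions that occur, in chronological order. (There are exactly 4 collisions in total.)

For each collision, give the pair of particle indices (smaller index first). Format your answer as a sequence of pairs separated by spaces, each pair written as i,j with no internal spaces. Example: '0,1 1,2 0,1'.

Answer: 1,2 0,1 1,2 2,3

Derivation:
Collision at t=1/3: particles 1 and 2 swap velocities; positions: p0=4 p1=5 p2=5 p3=10; velocities now: v0=3 v1=-3 v2=0 v3=0
Collision at t=1/2: particles 0 and 1 swap velocities; positions: p0=9/2 p1=9/2 p2=5 p3=10; velocities now: v0=-3 v1=3 v2=0 v3=0
Collision at t=2/3: particles 1 and 2 swap velocities; positions: p0=4 p1=5 p2=5 p3=10; velocities now: v0=-3 v1=0 v2=3 v3=0
Collision at t=7/3: particles 2 and 3 swap velocities; positions: p0=-1 p1=5 p2=10 p3=10; velocities now: v0=-3 v1=0 v2=0 v3=3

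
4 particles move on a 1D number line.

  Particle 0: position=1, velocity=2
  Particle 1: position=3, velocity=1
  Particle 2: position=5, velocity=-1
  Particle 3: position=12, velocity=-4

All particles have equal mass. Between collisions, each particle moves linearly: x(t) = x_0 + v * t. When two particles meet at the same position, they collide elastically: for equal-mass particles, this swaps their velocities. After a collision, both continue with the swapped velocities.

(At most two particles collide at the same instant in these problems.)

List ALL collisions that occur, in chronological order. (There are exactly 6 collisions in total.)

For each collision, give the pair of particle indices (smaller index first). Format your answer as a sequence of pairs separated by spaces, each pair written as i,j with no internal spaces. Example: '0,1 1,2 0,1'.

Collision at t=1: particles 1 and 2 swap velocities; positions: p0=3 p1=4 p2=4 p3=8; velocities now: v0=2 v1=-1 v2=1 v3=-4
Collision at t=4/3: particles 0 and 1 swap velocities; positions: p0=11/3 p1=11/3 p2=13/3 p3=20/3; velocities now: v0=-1 v1=2 v2=1 v3=-4
Collision at t=9/5: particles 2 and 3 swap velocities; positions: p0=16/5 p1=23/5 p2=24/5 p3=24/5; velocities now: v0=-1 v1=2 v2=-4 v3=1
Collision at t=11/6: particles 1 and 2 swap velocities; positions: p0=19/6 p1=14/3 p2=14/3 p3=29/6; velocities now: v0=-1 v1=-4 v2=2 v3=1
Collision at t=2: particles 2 and 3 swap velocities; positions: p0=3 p1=4 p2=5 p3=5; velocities now: v0=-1 v1=-4 v2=1 v3=2
Collision at t=7/3: particles 0 and 1 swap velocities; positions: p0=8/3 p1=8/3 p2=16/3 p3=17/3; velocities now: v0=-4 v1=-1 v2=1 v3=2

Answer: 1,2 0,1 2,3 1,2 2,3 0,1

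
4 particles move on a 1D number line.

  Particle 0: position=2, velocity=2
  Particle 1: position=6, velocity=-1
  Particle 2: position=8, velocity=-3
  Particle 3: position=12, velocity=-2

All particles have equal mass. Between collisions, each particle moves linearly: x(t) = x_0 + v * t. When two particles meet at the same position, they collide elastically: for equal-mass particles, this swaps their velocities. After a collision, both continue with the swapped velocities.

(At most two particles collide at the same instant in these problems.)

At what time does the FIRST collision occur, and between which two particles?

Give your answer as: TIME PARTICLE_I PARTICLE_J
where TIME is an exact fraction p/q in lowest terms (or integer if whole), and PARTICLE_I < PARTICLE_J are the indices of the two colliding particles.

Pair (0,1): pos 2,6 vel 2,-1 -> gap=4, closing at 3/unit, collide at t=4/3
Pair (1,2): pos 6,8 vel -1,-3 -> gap=2, closing at 2/unit, collide at t=1
Pair (2,3): pos 8,12 vel -3,-2 -> not approaching (rel speed -1 <= 0)
Earliest collision: t=1 between 1 and 2

Answer: 1 1 2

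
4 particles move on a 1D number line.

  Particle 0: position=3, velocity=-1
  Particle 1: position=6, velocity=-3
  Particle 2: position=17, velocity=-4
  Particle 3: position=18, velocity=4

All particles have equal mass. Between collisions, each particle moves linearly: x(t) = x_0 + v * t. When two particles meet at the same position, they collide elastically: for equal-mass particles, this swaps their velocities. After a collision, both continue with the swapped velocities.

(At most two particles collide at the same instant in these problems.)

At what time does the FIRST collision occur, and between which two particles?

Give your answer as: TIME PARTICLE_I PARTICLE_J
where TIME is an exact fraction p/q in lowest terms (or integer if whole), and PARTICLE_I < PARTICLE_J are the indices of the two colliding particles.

Answer: 3/2 0 1

Derivation:
Pair (0,1): pos 3,6 vel -1,-3 -> gap=3, closing at 2/unit, collide at t=3/2
Pair (1,2): pos 6,17 vel -3,-4 -> gap=11, closing at 1/unit, collide at t=11
Pair (2,3): pos 17,18 vel -4,4 -> not approaching (rel speed -8 <= 0)
Earliest collision: t=3/2 between 0 and 1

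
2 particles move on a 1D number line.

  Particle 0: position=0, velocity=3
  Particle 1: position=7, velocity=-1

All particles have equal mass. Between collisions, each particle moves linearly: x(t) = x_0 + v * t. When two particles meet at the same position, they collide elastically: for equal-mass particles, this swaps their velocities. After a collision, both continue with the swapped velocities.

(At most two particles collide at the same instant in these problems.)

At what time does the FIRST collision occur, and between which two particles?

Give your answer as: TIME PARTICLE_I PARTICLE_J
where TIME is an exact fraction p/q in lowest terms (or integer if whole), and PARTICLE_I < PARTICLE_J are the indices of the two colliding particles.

Answer: 7/4 0 1

Derivation:
Pair (0,1): pos 0,7 vel 3,-1 -> gap=7, closing at 4/unit, collide at t=7/4
Earliest collision: t=7/4 between 0 and 1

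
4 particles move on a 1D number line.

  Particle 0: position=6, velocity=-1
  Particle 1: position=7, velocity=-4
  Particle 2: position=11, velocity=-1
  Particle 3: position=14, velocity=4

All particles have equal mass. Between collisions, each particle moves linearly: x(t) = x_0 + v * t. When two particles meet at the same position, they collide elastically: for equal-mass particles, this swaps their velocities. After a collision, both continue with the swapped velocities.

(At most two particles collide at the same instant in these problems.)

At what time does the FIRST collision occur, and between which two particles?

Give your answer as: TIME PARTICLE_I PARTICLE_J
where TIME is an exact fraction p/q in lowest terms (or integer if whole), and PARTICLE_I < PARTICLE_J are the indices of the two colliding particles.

Pair (0,1): pos 6,7 vel -1,-4 -> gap=1, closing at 3/unit, collide at t=1/3
Pair (1,2): pos 7,11 vel -4,-1 -> not approaching (rel speed -3 <= 0)
Pair (2,3): pos 11,14 vel -1,4 -> not approaching (rel speed -5 <= 0)
Earliest collision: t=1/3 between 0 and 1

Answer: 1/3 0 1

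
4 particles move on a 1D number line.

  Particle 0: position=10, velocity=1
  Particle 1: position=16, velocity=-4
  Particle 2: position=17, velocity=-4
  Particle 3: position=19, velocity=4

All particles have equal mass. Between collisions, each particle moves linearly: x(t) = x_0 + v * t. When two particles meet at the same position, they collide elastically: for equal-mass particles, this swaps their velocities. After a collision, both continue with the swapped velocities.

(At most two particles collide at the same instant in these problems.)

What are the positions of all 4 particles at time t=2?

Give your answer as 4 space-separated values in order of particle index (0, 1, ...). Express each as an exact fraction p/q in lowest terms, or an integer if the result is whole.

Collision at t=6/5: particles 0 and 1 swap velocities; positions: p0=56/5 p1=56/5 p2=61/5 p3=119/5; velocities now: v0=-4 v1=1 v2=-4 v3=4
Collision at t=7/5: particles 1 and 2 swap velocities; positions: p0=52/5 p1=57/5 p2=57/5 p3=123/5; velocities now: v0=-4 v1=-4 v2=1 v3=4
Advance to t=2 (no further collisions before then); velocities: v0=-4 v1=-4 v2=1 v3=4; positions = 8 9 12 27

Answer: 8 9 12 27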